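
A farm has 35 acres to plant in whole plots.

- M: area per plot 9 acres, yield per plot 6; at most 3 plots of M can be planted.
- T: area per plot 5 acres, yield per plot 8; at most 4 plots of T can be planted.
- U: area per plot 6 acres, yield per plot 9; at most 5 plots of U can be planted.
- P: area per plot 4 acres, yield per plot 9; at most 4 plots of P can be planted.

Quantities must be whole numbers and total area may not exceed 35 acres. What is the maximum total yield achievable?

P has the best ratio (9/4); taking only P gives at most 4×9 = 36 (stopped by the supply cap of 4).
Mixing does better — 3×U and 4×P: area 34 ≤ 35, yield 3·9 + 4·9 = 63.

63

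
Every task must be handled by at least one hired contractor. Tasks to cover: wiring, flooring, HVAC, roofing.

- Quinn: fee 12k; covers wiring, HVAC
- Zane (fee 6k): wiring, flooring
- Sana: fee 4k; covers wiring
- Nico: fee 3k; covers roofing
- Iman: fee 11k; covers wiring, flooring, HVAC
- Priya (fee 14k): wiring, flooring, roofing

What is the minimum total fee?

14

The greedy cost-per-new-task heuristic would pick Zane, Nico, and Iman for 20, but a cheaper cover exists.
Choose Nico and Iman: together they cover wiring, flooring, HVAC, roofing — every task.
Total fee: 3 + 11 = 14.
No cover costs less than 14.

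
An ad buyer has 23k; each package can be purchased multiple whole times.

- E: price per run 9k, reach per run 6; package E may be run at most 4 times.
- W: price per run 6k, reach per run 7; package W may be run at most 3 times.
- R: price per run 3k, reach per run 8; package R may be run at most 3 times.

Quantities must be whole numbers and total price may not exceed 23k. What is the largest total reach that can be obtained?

This is a bounded integer knapsack.
R has the best ratio (8/3); taking only R gives at most 3×8 = 24 (stopped by the supply cap of 3).
Mixing does better — 2×W and 3×R: price 21 ≤ 23, reach 2·7 + 3·8 = 38.

38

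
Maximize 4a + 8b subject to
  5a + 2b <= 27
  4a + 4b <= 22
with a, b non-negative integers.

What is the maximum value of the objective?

(a,b)=(0,5) is feasible, giving 40.
(a,b)=(1,4) is feasible, giving 36.
(a,b)=(0,4) is feasible, giving 32.
No feasible integer point exceeds 40.

40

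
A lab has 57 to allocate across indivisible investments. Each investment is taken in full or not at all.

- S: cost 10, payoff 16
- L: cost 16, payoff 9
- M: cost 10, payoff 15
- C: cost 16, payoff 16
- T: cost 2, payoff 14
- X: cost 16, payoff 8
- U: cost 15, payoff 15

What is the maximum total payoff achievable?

76

Allowing fractional choices, the relaxed optimum would be about 78.2, but investments are indivisible.
S + M + C + T + U: cost 10 + 10 + 16 + 2 + 15 = 53 ≤ 57, payoff 16 + 15 + 16 + 14 + 15 = 76.
S + L + M + C + T: cost 10 + 16 + 10 + 16 + 2 = 54 ≤ 57, payoff 16 + 9 + 15 + 16 + 14 = 70.
Best is S, M, C, T, and U with total payoff 76.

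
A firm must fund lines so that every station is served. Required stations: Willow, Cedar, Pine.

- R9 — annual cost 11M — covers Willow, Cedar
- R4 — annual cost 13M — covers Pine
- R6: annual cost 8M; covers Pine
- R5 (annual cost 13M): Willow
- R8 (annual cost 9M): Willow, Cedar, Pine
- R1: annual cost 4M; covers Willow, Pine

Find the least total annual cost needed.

9

The greedy cost-per-new-station heuristic would pick R1 and R8 for 13, but a cheaper cover exists.
R8 alone covers Willow, Cedar, Pine — every station.
Total annual cost: 9.
No cover costs less than 9.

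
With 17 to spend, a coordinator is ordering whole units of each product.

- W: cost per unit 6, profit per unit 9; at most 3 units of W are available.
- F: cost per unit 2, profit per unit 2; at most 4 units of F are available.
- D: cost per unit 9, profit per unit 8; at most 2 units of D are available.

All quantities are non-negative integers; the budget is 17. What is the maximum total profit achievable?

22

This is a bounded integer knapsack.
Take 2×W and 2×F: cost 16 ≤ 17, profit 2·9 + 2·2 = 22.
No other integer combination yields more.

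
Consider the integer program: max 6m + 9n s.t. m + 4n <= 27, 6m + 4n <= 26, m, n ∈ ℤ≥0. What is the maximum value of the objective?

The continuous relaxation peaks at (0, 6.5) with value 58.50; rounding to a feasible lattice point costs some objective.
(m,n)=(0,6): 1·0+4·6=24≤27, 6·0+4·6=24≤26, objective 54.
(m,n)=(1,5): 1·1+4·5=21≤27, 6·1+4·5=26≤26, objective 51.
(m,n)=(0,5): 1·0+4·5=20≤27, 6·0+4·5=20≤26, objective 45.
Maximum is 54 at (m,n)=(0,6).

54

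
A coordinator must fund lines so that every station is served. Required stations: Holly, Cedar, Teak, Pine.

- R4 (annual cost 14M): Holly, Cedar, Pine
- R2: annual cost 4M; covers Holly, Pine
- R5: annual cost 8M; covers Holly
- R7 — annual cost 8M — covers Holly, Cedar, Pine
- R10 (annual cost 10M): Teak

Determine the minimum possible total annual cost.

18

This is an integer covering problem.
The greedy cost-per-new-station heuristic would pick R2, R7, and R10 for 22, but a cheaper cover exists.
Choose R7 and R10: together they cover Holly, Cedar, Teak, Pine — every station.
Total annual cost: 8 + 10 = 18.
No cover costs less than 18.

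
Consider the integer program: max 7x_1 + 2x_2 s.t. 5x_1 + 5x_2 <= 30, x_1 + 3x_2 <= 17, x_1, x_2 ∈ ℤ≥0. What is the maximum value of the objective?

42

(x_1,x_2)=(6,0): 5·6+5·0=30≤30, 1·6+3·0=6≤17, objective 42.
(x_1,x_2)=(5,1): 5·5+5·1=30≤30, 1·5+3·1=8≤17, objective 37.
(x_1,x_2)=(5,0): 5·5+5·0=25≤30, 1·5+3·0=5≤17, objective 35.
Maximum is 42 at (x_1,x_2)=(6,0).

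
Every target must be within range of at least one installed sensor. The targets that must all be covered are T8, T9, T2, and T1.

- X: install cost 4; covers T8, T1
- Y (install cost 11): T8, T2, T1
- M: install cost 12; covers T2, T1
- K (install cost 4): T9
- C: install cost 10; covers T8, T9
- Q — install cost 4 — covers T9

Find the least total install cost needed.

15

The greedy cost-per-new-target heuristic would pick X, K, and Y for 19, but a cheaper cover exists.
Choose Y and K: together they cover T8, T9, T2, T1 — every target.
Total install cost: 11 + 4 = 15.
No cover costs less than 15.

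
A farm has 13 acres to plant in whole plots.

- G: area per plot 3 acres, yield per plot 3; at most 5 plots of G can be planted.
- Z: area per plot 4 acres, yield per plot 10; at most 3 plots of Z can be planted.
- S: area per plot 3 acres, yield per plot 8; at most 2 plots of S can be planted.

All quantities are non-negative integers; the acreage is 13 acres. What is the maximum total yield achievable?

1×G, 1×Z, and 2×S: area 13 ≤ 13, yield 1·3 + 1·10 + 2·8 = 29.
3×Z: area 12 ≤ 13, yield 3·10 = 30.
Best is 30.

30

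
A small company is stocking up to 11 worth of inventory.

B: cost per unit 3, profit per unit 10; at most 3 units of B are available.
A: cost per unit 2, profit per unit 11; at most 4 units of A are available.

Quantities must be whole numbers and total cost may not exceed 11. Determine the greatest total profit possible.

54

Take 1×B and 4×A: cost 11 ≤ 11, profit 1·10 + 4·11 = 54.
A has the best ratio (11/2) and is taken to its limit of 4; remaining capacity is filled optimally with the others.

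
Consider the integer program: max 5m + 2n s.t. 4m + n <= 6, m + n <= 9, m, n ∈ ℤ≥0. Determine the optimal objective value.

(m,n)=(0,6): 4·0+1·6=6≤6, 1·0+1·6=6≤9, objective 12.
(m,n)=(0,5): 4·0+1·5=5≤6, 1·0+1·5=5≤9, objective 10.
Maximum is 12 at (m,n)=(0,6).

12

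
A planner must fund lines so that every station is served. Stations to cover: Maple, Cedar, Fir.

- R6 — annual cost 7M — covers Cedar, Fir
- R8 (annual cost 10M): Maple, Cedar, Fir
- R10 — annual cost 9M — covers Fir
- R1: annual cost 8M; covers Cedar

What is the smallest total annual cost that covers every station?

R8 alone covers Maple, Cedar, Fir — every station.
Total annual cost: 10.
No cover costs less than 10.

10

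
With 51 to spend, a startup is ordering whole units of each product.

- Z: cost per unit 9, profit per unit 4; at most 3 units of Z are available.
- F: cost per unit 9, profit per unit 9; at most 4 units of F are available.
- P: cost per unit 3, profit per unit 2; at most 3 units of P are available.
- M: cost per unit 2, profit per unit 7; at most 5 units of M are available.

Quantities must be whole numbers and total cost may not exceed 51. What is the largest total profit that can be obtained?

73

This is a bounded integer knapsack.
M has the best ratio (7/2); taking only M gives at most 5×7 = 35 (stopped by the supply cap of 5).
Mixing does better — 4×F, 1×P, and 5×M: cost 49 ≤ 51, profit 4·9 + 1·2 + 5·7 = 73.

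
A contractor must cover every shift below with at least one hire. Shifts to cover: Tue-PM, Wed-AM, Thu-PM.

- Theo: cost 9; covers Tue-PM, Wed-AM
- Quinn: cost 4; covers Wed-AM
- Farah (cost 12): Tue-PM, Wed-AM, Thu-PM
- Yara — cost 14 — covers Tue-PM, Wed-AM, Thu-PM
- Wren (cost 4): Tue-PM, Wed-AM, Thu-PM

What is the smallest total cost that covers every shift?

Wren alone covers Tue-PM, Wed-AM, Thu-PM — every shift.
Total cost: 4.

4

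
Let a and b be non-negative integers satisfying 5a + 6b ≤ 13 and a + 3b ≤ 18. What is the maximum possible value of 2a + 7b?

14

(a,b)=(0,2) is feasible, giving 14.
(a,b)=(1,1) is feasible, giving 9.
(a,b)=(0,1) is feasible, giving 7.
Maximum is 14 at (a,b)=(0,2).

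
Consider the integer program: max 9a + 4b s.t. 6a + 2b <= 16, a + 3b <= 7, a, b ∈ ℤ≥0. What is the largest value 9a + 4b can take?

(a,b)=(2,1): 6·2+2·1=14≤16, 1·2+3·1=5≤7, objective 22.
(a,b)=(2,0): 6·2+2·0=12≤16, 1·2+3·0=2≤7, objective 18.
No feasible integer point exceeds 22.

22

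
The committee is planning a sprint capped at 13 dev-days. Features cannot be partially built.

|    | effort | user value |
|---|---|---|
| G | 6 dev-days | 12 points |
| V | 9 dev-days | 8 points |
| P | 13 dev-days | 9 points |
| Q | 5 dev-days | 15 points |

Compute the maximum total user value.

27

Take G and Q: effort 6 + 5 = 11 ≤ 13, user value 12 + 15 = 27.
No other feasible combination does better.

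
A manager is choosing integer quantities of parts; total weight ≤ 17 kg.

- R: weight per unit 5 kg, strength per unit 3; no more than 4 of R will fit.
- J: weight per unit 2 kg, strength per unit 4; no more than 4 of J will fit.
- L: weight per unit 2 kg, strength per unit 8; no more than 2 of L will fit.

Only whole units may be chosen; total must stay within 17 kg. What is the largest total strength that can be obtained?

35

1×R, 4×J, and 2×L: weight 17 ≤ 17, strength 1·3 + 4·4 + 2·8 = 35.
4×J and 2×L: weight 12 ≤ 17, strength 4·4 + 2·8 = 32.
Best is 35.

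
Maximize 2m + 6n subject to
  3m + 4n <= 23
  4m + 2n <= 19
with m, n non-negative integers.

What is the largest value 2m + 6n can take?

Relaxing integrality, the LP optimum is 34.50 at (m,n) = (0, 5.75), which is not an integer point.
(m,n)=(1,5): 3·1+4·5=23≤23, 4·1+2·5=14≤19, objective 32.
(m,n)=(0,5): 3·0+4·5=20≤23, 4·0+2·5=10≤19, objective 30.
(m,n)=(2,4): 3·2+4·4=22≤23, 4·2+2·4=16≤19, objective 28.
Maximum is 32 at (m,n)=(1,5).

32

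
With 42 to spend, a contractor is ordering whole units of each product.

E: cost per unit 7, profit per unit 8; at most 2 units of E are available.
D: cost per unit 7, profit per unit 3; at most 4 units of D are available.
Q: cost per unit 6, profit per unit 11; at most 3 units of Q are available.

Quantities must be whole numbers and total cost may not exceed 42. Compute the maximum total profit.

2×E and 3×Q: cost 32 ≤ 42, profit 2·8 + 3·11 = 49.
2×E, 1×D, and 3×Q: cost 39 ≤ 42, profit 2·8 + 1·3 + 3·11 = 52.
Best is 52.

52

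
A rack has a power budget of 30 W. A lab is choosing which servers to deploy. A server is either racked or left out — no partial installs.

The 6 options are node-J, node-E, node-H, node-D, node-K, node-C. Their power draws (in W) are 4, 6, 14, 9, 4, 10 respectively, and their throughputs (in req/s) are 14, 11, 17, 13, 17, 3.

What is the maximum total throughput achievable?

node-J + node-E + node-D + node-K: power draw 4 + 6 + 9 + 4 = 23 ≤ 30, throughput 14 + 11 + 13 + 17 = 55.
node-J + node-H + node-K: power draw 4 + 14 + 4 = 22 ≤ 30, throughput 14 + 17 + 17 = 48.
node-J + node-E + node-H + node-K: power draw 4 + 6 + 14 + 4 = 28 ≤ 30, throughput 14 + 11 + 17 + 17 = 59.
Best is node-J, node-E, node-H, and node-K with total throughput 59.

59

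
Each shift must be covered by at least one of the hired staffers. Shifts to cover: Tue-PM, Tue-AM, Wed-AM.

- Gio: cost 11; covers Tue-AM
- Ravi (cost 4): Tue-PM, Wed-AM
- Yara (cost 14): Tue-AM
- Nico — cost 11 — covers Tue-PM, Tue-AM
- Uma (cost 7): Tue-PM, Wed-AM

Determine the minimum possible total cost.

15

Choose Gio and Ravi: together they cover Tue-PM, Tue-AM, Wed-AM — every shift.
Total cost: 11 + 4 = 15.
No cover costs less than 15.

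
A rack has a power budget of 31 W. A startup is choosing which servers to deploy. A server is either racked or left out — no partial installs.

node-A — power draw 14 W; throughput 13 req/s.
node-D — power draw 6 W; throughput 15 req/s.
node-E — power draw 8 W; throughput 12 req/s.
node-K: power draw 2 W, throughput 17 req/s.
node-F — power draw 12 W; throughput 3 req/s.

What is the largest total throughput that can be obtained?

57

Take node-A, node-D, node-E, and node-K: power draw 14 + 6 + 8 + 2 = 30 ≤ 31, throughput 13 + 15 + 12 + 17 = 57.
No other feasible combination does better.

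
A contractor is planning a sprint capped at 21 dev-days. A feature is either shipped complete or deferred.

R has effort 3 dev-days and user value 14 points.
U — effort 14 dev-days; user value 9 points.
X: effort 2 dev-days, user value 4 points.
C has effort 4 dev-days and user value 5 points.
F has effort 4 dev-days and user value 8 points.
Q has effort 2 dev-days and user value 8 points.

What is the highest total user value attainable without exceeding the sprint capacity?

39

Allowing fractional choices, the relaxed optimum would be about 42.9, but features are indivisible.
R + C + F + Q: effort 3 + 4 + 4 + 2 = 13 ≤ 21, user value 14 + 5 + 8 + 8 = 35.
R + X + C + F + Q: effort 3 + 2 + 4 + 4 + 2 = 15 ≤ 21, user value 14 + 4 + 5 + 8 + 8 = 39.
Best is R, X, C, F, and Q with total user value 39.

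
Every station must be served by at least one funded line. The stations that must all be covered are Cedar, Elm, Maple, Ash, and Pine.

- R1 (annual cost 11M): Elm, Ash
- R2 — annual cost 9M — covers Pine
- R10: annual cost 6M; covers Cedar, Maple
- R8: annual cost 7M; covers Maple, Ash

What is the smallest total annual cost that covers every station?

26

Choose R1, R2, and R10: together they cover Cedar, Elm, Maple, Ash, Pine — every station.
Total annual cost: 11 + 9 + 6 = 26.
No cover costs less than 26.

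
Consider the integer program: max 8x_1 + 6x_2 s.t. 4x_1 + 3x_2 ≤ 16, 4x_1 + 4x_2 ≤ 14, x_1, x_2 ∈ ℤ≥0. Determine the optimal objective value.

24

The continuous relaxation peaks at (3.5, 0) with value 28.00; rounding to a feasible lattice point costs some objective.
(x_1,x_2)=(3,0): 4·3+3·0=12≤16, 4·3+4·0=12≤14, objective 24.
(x_1,x_2)=(2,1): 4·2+3·1=11≤16, 4·2+4·1=12≤14, objective 22.
(x_1,x_2)=(2,0): 4·2+3·0=8≤16, 4·2+4·0=8≤14, objective 16.
No feasible integer point exceeds 24.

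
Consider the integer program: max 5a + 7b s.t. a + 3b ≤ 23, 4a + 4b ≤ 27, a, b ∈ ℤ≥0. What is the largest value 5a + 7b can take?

42

Relaxing integrality, the LP optimum is 47.25 at (a,b) = (0, 6.75), which is not an integer point.
(a,b)=(0,6): 1·0+3·6=18≤23, 4·0+4·6=24≤27, objective 42.
(a,b)=(1,5): 1·1+3·5=16≤23, 4·1+4·5=24≤27, objective 40.
(a,b)=(0,5): 1·0+3·5=15≤23, 4·0+4·5=20≤27, objective 35.
The best lattice point is (0,6), giving 42.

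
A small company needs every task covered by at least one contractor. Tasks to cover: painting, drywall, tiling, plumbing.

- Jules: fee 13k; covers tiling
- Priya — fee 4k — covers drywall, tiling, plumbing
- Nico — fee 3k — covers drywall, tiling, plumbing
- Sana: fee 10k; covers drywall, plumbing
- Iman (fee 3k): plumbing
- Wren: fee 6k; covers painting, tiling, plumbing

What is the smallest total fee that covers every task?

Choose Nico and Wren: together they cover painting, drywall, tiling, plumbing — every task.
Total fee: 3 + 6 = 9.
No cover costs less than 9.

9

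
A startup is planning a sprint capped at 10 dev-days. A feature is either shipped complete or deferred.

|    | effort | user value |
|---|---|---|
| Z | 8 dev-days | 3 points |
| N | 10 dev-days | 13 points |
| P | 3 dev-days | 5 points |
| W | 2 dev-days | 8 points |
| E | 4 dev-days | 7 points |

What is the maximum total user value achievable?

20

Allowing fractional choices, the relaxed optimum would be about 21.3, but features are indivisible.
W + E: effort 2 + 4 = 6 ≤ 10, user value 8 + 7 = 15.
P + W + E: effort 3 + 2 + 4 = 9 ≤ 10, user value 5 + 8 + 7 = 20.
P + W: effort 3 + 2 = 5 ≤ 10, user value 5 + 8 = 13.
Best is P, W, and E with total user value 20.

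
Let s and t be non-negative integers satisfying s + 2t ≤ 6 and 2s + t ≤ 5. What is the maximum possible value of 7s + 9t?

(s,t)=(0,3): 1·0+2·3=6≤6, 2·0+1·3=3≤5, objective 27.
(s,t)=(1,2): 1·1+2·2=5≤6, 2·1+1·2=4≤5, objective 25.
(s,t)=(2,1): 1·2+2·1=4≤6, 2·2+1·1=5≤5, objective 23.
No feasible integer point exceeds 27.

27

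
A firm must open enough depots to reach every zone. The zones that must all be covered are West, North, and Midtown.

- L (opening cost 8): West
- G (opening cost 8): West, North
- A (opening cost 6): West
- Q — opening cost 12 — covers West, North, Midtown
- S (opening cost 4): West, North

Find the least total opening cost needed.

12

The greedy cost-per-new-zone heuristic would pick S and Q for 16, but a cheaper cover exists.
Q alone covers West, North, Midtown — every zone.
Total opening cost: 12.
No cover costs less than 12.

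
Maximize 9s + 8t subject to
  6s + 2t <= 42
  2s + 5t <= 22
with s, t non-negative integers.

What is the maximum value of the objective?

70

(s,t)=(6,2): 6·6+2·2=40≤42, 2·6+5·2=22≤22, objective 70.
(s,t)=(7,0): 6·7+2·0=42≤42, 2·7+5·0=14≤22, objective 63.
(s,t)=(6,1): 6·6+2·1=38≤42, 2·6+5·1=17≤22, objective 62.
Maximum is 70 at (s,t)=(6,2).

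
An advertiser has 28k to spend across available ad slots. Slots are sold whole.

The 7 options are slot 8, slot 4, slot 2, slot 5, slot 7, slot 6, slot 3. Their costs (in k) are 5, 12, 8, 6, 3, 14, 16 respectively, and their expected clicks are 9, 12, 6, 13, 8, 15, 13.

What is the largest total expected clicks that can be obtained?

slot 8 + slot 5 + slot 6: cost 5 + 6 + 14 = 25 ≤ 28, expected clicks 9 + 13 + 15 = 37.
slot 8 + slot 4 + slot 5 + slot 7: cost 5 + 12 + 6 + 3 = 26 ≤ 28, expected clicks 9 + 12 + 13 + 8 = 42.
slot 8 + slot 5 + slot 7 + slot 6: cost 5 + 6 + 3 + 14 = 28 ≤ 28, expected clicks 9 + 13 + 8 + 15 = 45.
Best is slot 8, slot 5, slot 7, and slot 6 with total expected clicks 45.

45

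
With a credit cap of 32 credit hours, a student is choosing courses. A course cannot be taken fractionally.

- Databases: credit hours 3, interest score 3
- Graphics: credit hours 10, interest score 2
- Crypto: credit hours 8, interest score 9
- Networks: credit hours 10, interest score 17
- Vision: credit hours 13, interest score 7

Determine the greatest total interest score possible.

33

Allowing fractional choices, the relaxed optimum would be about 34.9, but courses are indivisible.
Crypto + Networks + Vision: credit hours 8 + 10 + 13 = 31 ≤ 32, interest score 9 + 17 + 7 = 33.
Databases + Graphics + Crypto + Networks: credit hours 3 + 10 + 8 + 10 = 31 ≤ 32, interest score 3 + 2 + 9 + 17 = 31.
Best is Crypto, Networks, and Vision with total interest score 33.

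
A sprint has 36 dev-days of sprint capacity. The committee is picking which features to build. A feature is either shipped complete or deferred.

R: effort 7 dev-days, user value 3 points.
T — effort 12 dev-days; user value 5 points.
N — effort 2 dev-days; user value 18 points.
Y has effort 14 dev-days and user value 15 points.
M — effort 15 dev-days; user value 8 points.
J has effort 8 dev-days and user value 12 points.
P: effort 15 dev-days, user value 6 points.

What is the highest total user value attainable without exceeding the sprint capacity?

Treat it as a binary knapsack problem.
R + N + Y + J: effort 7 + 2 + 14 + 8 = 31 ≤ 36, user value 3 + 18 + 15 + 12 = 48.
T + N + Y + J: effort 12 + 2 + 14 + 8 = 36 ≤ 36, user value 5 + 18 + 15 + 12 = 50.
N + Y + J: effort 2 + 14 + 8 = 24 ≤ 36, user value 18 + 15 + 12 = 45.
Best is T, N, Y, and J with total user value 50.

50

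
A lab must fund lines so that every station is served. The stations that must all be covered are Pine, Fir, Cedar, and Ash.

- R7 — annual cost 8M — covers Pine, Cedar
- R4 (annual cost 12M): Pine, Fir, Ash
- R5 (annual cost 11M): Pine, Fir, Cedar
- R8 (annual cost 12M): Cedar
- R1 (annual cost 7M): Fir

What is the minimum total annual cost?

20

The greedy cost-per-new-station heuristic would pick R5 and R4 for 23, but a cheaper cover exists.
Choose R7 and R4: together they cover Pine, Fir, Cedar, Ash — every station.
Total annual cost: 8 + 12 = 20.
No cover costs less than 20.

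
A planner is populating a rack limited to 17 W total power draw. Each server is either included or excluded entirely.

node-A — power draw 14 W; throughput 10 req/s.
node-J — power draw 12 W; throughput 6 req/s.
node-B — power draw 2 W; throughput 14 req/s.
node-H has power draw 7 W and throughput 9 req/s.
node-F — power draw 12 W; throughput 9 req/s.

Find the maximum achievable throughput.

24

node-B + node-H: power draw 2 + 7 = 9 ≤ 17, throughput 14 + 9 = 23.
node-B + node-F: power draw 2 + 12 = 14 ≤ 17, throughput 14 + 9 = 23.
node-A + node-B: power draw 14 + 2 = 16 ≤ 17, throughput 10 + 14 = 24.
Best is node-A and node-B with total throughput 24.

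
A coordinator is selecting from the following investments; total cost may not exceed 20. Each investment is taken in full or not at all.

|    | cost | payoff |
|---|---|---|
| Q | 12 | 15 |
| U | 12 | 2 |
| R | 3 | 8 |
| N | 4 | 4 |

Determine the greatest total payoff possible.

Allowing fractional choices, the relaxed optimum would be about 27.2, but investments are indivisible.
Q + R: cost 12 + 3 = 15 ≤ 20, payoff 15 + 8 = 23.
Q + R + N: cost 12 + 3 + 4 = 19 ≤ 20, payoff 15 + 8 + 4 = 27.
Best is Q, R, and N with total payoff 27.

27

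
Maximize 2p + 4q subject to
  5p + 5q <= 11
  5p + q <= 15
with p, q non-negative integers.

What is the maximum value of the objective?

The continuous relaxation peaks at (0, 2.2) with value 8.80; rounding to a feasible lattice point costs some objective.
(p,q)=(0,2): 5·0+5·2=10≤11, 5·0+1·2=2≤15, objective 8.
(p,q)=(1,1): 5·1+5·1=10≤11, 5·1+1·1=6≤15, objective 6.
Maximum is 8 at (p,q)=(0,2).

8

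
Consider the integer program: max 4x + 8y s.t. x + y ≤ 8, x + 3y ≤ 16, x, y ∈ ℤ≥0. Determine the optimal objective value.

(x,y)=(4,4) is feasible, giving 48.
(x,y)=(3,4) is feasible, giving 44.
(x,y)=(5,3) is feasible, giving 44.
(x,y)=(4,3) is feasible, giving 40.
The best lattice point is (4,4), giving 48.

48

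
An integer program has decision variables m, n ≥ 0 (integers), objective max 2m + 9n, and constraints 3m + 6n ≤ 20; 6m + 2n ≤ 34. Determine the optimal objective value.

27

(m,n)=(0,3) is feasible, giving 27.
(m,n)=(1,2) is feasible, giving 20.
(m,n)=(0,2) is feasible, giving 18.
Maximum is 27 at (m,n)=(0,3).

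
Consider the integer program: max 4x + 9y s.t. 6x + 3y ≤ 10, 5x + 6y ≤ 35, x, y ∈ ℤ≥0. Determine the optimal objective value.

(x,y)=(0,3): 6·0+3·3=9≤10, 5·0+6·3=18≤35, objective 27.
(x,y)=(0,2): 6·0+3·2=6≤10, 5·0+6·2=12≤35, objective 18.
No feasible integer point exceeds 27.

27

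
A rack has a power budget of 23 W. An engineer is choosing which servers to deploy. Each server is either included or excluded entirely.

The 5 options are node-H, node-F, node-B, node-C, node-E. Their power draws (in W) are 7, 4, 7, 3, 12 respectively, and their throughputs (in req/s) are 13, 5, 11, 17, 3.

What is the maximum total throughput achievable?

Allowing fractional choices, the relaxed optimum would be about 46.5, but servers are indivisible.
node-H + node-B + node-C: power draw 7 + 7 + 3 = 17 ≤ 23, throughput 13 + 11 + 17 = 41.
node-H + node-F + node-C: power draw 7 + 4 + 3 = 14 ≤ 23, throughput 13 + 5 + 17 = 35.
node-H + node-F + node-B + node-C: power draw 7 + 4 + 7 + 3 = 21 ≤ 23, throughput 13 + 5 + 11 + 17 = 46.
Best is node-H, node-F, node-B, and node-C with total throughput 46.

46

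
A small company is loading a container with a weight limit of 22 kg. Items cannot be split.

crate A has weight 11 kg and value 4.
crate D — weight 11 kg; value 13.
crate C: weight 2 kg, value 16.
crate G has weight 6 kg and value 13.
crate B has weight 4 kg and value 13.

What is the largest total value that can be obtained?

This is a 0-1 knapsack instance.
Allowing fractional choices, the relaxed optimum would be about 53.8, but items are indivisible.
crate D + crate C + crate G: weight 11 + 2 + 6 = 19 ≤ 22, value 13 + 16 + 13 = 42.
crate C + crate G + crate B: weight 2 + 6 + 4 = 12 ≤ 22, value 16 + 13 + 13 = 42.
crate D + crate C + crate B: weight 11 + 2 + 4 = 17 ≤ 22, value 13 + 16 + 13 = 42.
The maximum value is 42; one optimal choice is crate C, crate G, and crate B.

42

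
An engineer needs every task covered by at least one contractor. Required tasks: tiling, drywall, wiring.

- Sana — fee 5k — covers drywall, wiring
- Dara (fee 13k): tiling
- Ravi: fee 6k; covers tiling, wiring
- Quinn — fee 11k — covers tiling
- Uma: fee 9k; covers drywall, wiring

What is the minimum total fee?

11

Choose Sana and Ravi: together they cover tiling, drywall, wiring — every task.
Total fee: 5 + 6 = 11.
No cover costs less than 11.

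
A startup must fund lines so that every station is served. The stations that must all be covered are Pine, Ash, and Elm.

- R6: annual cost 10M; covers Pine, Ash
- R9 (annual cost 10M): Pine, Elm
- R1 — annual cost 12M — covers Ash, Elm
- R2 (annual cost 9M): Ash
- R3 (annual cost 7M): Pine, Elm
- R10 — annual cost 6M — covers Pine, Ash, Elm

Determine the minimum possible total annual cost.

6

This is an integer covering problem.
R10 alone covers Pine, Ash, Elm — every station.
Total annual cost: 6.
No cover costs less than 6.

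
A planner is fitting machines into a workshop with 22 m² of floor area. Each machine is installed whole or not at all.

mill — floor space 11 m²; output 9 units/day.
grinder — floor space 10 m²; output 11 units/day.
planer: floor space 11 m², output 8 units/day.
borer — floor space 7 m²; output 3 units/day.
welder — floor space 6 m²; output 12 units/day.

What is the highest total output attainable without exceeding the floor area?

Allowing fractional choices, the relaxed optimum would be about 27.9, but machines are indivisible.
planer + welder: floor space 11 + 6 = 17 ≤ 22, output 8 + 12 = 20.
mill + welder: floor space 11 + 6 = 17 ≤ 22, output 9 + 12 = 21.
grinder + welder: floor space 10 + 6 = 16 ≤ 22, output 11 + 12 = 23.
Best is grinder and welder with total output 23.

23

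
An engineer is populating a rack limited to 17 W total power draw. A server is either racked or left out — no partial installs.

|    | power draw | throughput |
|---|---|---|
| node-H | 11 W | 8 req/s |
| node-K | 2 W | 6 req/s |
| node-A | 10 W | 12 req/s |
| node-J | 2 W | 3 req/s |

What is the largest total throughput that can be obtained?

Allowing fractional choices, the relaxed optimum would be about 23.2, but servers are indivisible.
node-H + node-K + node-J: power draw 11 + 2 + 2 = 15 ≤ 17, throughput 8 + 6 + 3 = 17.
node-K + node-A + node-J: power draw 2 + 10 + 2 = 14 ≤ 17, throughput 6 + 12 + 3 = 21.
node-K + node-A: power draw 2 + 10 = 12 ≤ 17, throughput 6 + 12 = 18.
Best is node-K, node-A, and node-J with total throughput 21.

21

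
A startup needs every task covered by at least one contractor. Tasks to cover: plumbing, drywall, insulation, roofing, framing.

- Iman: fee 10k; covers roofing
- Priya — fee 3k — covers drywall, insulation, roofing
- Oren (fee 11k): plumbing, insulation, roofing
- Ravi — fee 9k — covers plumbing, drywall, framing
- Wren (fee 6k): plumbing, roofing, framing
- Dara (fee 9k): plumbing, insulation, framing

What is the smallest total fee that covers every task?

Choose Priya and Wren: together they cover plumbing, drywall, insulation, roofing, framing — every task.
Total fee: 3 + 6 = 9.
No cover costs less than 9.

9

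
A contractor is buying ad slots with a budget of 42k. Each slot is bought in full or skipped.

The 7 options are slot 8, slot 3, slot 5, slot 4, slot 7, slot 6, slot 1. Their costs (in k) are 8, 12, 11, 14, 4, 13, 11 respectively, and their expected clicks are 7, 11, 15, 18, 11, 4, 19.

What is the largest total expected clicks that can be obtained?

Allowing fractional choices, the relaxed optimum would be about 64.8, but ad slots are indivisible.
slot 5 + slot 4 + slot 7 + slot 1: cost 11 + 14 + 4 + 11 = 40 ≤ 42, expected clicks 15 + 18 + 11 + 19 = 63.
slot 3 + slot 4 + slot 7 + slot 1: cost 12 + 14 + 4 + 11 = 41 ≤ 42, expected clicks 11 + 18 + 11 + 19 = 59.
Best is slot 5, slot 4, slot 7, and slot 1 with total expected clicks 63.

63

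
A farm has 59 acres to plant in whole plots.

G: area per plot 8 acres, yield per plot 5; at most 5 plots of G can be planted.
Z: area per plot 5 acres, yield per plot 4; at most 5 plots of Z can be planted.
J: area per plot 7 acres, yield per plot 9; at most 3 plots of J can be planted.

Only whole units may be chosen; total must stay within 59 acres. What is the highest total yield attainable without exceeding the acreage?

J has the best ratio (9/7); taking only J gives at most 3×9 = 27 (stopped by the supply cap of 3).
Mixing does better — 2×G, 4×Z, and 3×J: area 57 ≤ 59, yield 2·5 + 4·4 + 3·9 = 53.

53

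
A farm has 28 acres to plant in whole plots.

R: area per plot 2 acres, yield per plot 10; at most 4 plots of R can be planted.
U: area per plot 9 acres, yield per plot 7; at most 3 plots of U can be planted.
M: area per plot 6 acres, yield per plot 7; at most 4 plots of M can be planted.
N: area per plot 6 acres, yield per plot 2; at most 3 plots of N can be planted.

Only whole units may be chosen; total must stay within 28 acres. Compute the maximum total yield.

61

R has the best ratio (10/2); taking only R gives at most 4×10 = 40 (stopped by the supply cap of 4).
Mixing does better — 4×R and 3×M: area 26 ≤ 28, yield 4·10 + 3·7 = 61.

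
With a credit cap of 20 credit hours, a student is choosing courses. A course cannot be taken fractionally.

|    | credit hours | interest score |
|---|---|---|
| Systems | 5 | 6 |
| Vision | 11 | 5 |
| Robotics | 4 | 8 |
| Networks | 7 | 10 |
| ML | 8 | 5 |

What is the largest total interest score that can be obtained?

24

Treat it as a binary knapsack problem.
Systems + Networks + ML: credit hours 5 + 7 + 8 = 20 ≤ 20, interest score 6 + 10 + 5 = 21.
Robotics + Networks + ML: credit hours 4 + 7 + 8 = 19 ≤ 20, interest score 8 + 10 + 5 = 23.
Systems + Robotics + Networks: credit hours 5 + 4 + 7 = 16 ≤ 20, interest score 6 + 8 + 10 = 24.
Best is Systems, Robotics, and Networks with total interest score 24.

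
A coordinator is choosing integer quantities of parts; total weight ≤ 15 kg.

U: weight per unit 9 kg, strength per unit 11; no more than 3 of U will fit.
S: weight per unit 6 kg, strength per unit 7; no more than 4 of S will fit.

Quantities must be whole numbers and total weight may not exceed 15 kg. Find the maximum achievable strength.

18

U has the best ratio (11/9); taking only U gives at most 1×11 = 11 (stopped by the weight limit).
Mixing does better — 1×U and 1×S: weight 15 ≤ 15, strength 1·11 + 1·7 = 18.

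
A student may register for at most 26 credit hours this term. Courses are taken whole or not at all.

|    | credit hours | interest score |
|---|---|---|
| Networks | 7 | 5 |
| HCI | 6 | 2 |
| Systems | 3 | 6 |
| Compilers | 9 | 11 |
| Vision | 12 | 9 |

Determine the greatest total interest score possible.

26

Networks + Systems + Compilers: credit hours 7 + 3 + 9 = 19 ≤ 26, interest score 5 + 6 + 11 = 22.
Networks + HCI + Systems + Compilers: credit hours 7 + 6 + 3 + 9 = 25 ≤ 26, interest score 5 + 2 + 6 + 11 = 24.
Systems + Compilers + Vision: credit hours 3 + 9 + 12 = 24 ≤ 26, interest score 6 + 11 + 9 = 26.
Best is Systems, Compilers, and Vision with total interest score 26.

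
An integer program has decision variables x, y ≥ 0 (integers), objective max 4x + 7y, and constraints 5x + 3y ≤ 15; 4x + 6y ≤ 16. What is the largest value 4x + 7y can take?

The continuous relaxation peaks at (0, 2.67) with value 18.67; rounding to a feasible lattice point costs some objective.
(x,y)=(1,2): 5·1+3·2=11≤15, 4·1+6·2=16≤16, objective 18.
(x,y)=(2,1): 5·2+3·1=13≤15, 4·2+6·1=14≤16, objective 15.
Maximum is 18 at (x,y)=(1,2).

18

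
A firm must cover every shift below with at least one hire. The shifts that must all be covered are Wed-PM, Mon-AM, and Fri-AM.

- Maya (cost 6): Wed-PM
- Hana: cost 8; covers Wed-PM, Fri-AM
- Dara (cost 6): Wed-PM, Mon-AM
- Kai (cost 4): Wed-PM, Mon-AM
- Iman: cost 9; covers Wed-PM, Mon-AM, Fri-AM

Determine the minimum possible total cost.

This is a weighted set-cover instance.
The greedy cost-per-new-shift heuristic would pick Kai and Hana for 12, but a cheaper cover exists.
Iman alone covers Wed-PM, Mon-AM, Fri-AM — every shift.
Total cost: 9.
No cover costs less than 9.

9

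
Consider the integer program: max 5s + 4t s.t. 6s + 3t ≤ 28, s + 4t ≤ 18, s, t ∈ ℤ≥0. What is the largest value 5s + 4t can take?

27

The continuous relaxation peaks at (2.76, 3.81) with value 29.05; rounding to a feasible lattice point costs some objective.
(s,t)=(3,3): 6·3+3·3=27≤28, 1·3+4·3=15≤18, objective 27.
(s,t)=(2,4): 6·2+3·4=24≤28, 1·2+4·4=18≤18, objective 26.
(s,t)=(3,2): 6·3+3·2=24≤28, 1·3+4·2=11≤18, objective 23.
The best lattice point is (3,3), giving 27.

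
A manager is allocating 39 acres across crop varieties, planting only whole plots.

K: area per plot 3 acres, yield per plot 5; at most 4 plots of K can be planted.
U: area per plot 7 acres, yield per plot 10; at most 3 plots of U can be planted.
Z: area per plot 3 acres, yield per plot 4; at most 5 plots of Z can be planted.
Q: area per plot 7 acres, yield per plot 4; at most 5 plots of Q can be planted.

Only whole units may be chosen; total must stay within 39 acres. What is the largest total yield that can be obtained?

This is a bounded integer knapsack.
K has the best ratio (5/3); taking only K gives at most 4×5 = 20 (stopped by the supply cap of 4).
Mixing does better — 4×K, 3×U, and 2×Z: area 39 ≤ 39, yield 4·5 + 3·10 + 2·4 = 58.

58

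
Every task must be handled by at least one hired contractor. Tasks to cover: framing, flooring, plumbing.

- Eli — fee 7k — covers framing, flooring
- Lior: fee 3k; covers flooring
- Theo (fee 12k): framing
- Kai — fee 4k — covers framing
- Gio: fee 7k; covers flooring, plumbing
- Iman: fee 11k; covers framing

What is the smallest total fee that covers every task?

The greedy cost-per-new-task heuristic would pick Lior, Kai, and Gio for 14, but a cheaper cover exists.
Choose Kai and Gio: together they cover framing, flooring, plumbing — every task.
Total fee: 4 + 7 = 11.
No cover costs less than 11.

11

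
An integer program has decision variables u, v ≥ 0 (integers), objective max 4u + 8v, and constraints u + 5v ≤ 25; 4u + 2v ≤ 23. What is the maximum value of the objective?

44

(u,v)=(3,4) is feasible, giving 44.
(u,v)=(2,4) is feasible, giving 40.
(u,v)=(4,3) is feasible, giving 40.
(u,v)=(3,3) is feasible, giving 36.
Maximum is 44 at (u,v)=(3,4).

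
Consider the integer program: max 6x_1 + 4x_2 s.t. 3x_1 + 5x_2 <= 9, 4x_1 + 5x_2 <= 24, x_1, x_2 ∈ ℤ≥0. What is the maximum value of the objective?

18

(x_1,x_2)=(3,0) is feasible, giving 18.
(x_1,x_2)=(2,0) is feasible, giving 12.
The best lattice point is (3,0), giving 18.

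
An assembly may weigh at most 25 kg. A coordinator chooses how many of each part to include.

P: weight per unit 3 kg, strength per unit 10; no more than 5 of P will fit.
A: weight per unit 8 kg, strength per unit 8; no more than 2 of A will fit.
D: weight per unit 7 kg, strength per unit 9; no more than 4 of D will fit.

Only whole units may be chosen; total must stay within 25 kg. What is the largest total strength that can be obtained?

5×P and 1×A: weight 23 ≤ 25, strength 5·10 + 1·8 = 58.
5×P and 1×D: weight 22 ≤ 25, strength 5·10 + 1·9 = 59.
Best is 59.

59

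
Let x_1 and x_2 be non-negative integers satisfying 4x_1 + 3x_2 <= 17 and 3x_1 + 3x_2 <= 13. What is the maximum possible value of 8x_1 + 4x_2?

(x_1,x_2)=(4,0): 4·4+3·0=16≤17, 3·4+3·0=12≤13, objective 32.
(x_1,x_2)=(3,1): 4·3+3·1=15≤17, 3·3+3·1=12≤13, objective 28.
(x_1,x_2)=(3,0): 4·3+3·0=12≤17, 3·3+3·0=9≤13, objective 24.
The best lattice point is (4,0), giving 32.

32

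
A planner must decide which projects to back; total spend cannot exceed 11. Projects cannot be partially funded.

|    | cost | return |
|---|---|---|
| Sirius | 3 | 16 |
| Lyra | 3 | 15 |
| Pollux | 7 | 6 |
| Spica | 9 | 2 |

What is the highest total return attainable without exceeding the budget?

31

This is an integer program with binary decision variables.
Take Sirius and Lyra: cost 3 + 3 = 6 ≤ 11, return 16 + 15 = 31.
No other feasible combination does better.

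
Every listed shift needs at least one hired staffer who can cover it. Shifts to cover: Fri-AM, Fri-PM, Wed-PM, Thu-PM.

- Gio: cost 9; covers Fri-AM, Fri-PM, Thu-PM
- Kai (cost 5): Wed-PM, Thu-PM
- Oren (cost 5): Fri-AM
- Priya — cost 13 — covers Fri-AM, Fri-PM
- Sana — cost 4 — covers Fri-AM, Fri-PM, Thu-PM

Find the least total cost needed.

9

Choose Kai and Sana: together they cover Fri-AM, Fri-PM, Wed-PM, Thu-PM — every shift.
Total cost: 5 + 4 = 9.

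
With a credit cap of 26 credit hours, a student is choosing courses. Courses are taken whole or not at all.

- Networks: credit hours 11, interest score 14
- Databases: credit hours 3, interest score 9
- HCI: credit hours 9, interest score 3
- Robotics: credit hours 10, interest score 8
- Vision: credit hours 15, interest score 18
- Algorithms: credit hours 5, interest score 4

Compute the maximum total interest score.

Allowing fractional choices, the relaxed optimum would be about 37.4, but courses are indivisible.
Networks + Vision: credit hours 11 + 15 = 26 ≤ 26, interest score 14 + 18 = 32.
Databases + Vision + Algorithms: credit hours 3 + 15 + 5 = 23 ≤ 26, interest score 9 + 18 + 4 = 31.
Best is Networks and Vision with total interest score 32.

32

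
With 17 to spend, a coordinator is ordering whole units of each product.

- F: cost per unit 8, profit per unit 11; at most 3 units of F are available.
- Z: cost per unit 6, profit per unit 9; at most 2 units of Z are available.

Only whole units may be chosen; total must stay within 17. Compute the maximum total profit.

Z has the best ratio (9/6); taking only Z gives at most 2×9 = 18 (stopped by the cost limit).
Mixing does better — 2×F: cost 16 ≤ 17, profit 2·11 = 22.

22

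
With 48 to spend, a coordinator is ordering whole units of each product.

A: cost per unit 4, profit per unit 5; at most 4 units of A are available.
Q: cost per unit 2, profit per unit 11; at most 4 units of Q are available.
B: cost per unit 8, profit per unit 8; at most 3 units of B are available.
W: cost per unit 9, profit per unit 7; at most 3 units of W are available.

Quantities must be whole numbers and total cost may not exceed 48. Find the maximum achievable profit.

88

Q has the best ratio (11/2); taking only Q gives at most 4×11 = 44 (stopped by the supply cap of 4).
Mixing does better — 4×A, 4×Q, and 3×B: cost 48 ≤ 48, profit 4·5 + 4·11 + 3·8 = 88.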